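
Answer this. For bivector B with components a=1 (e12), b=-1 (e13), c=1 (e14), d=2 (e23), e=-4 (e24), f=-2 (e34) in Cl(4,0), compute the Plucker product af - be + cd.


Plucker relation: af - be + cd
a*f = 1*(-2) = -2
b*e = (-1)*(-4) = 4
c*d = 1*2 = 2
af - be + cd = -2 - 4 + 2
= -4


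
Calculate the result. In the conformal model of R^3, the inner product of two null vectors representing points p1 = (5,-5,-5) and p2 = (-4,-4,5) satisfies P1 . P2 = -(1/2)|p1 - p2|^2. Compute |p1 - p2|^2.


p1 - p2 = (9, -1, -10)
|p1 - p2|^2 = 9^2 + (-1)^2 + (-10)^2
= 81 + 1 + 100
= 182


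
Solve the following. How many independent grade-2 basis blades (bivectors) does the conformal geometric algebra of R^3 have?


The conformal model of R^3 uses Cl(4,1) with m = 3 + 2 = 5 generators.
Number of grade-2 blades = C(m, 2) = C(5, 2)
= 5*4/2 = 10


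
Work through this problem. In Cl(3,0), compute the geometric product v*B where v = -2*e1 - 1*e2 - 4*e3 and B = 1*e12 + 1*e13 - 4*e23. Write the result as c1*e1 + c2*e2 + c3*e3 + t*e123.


vB has grade-1 (vector) and grade-3 (trivector) parts: vB = (v _| B) + (v ^ B).
Vector part <vB>_1:
  e1: -v2*b12 - v3*b13 = -(-1)*(1) - (-4)*(1) = 5
  e2: v1*b12 - v3*b23 = (-2)*(1) - (-4)*(-4) = -18
  e3: v1*b13 + v2*b23 = (-2)*(1) + (-1)*(-4) = 2
Trivector part <vB>_3:
  e123: v1*b23 - v2*b13 + v3*b12 = (-2)*(-4) - (-1)*(1) + (-4)*(1) = 5
vB = 5*e1 - 18*e2 + 2*e3 + 5*e123


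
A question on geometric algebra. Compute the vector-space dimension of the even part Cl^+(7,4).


Even subalgebra dimension = 2^(n-1)
n = 7 + 4 = 11
2^(11 - 1) = 2^10 = 1024
Verification: sum of C(11,k) for even k = 1 + 55 + 330 + 462 + 165 + 11 = 1024
Result = 1024


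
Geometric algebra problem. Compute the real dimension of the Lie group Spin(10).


Spin(n) double-covers SO(n); both have Lie algebra so(n) of dimension n(n-1)/2.
n = 10
n(n-1) = 10 * 9 = 90
dim Spin(10) = 90/2 = 45


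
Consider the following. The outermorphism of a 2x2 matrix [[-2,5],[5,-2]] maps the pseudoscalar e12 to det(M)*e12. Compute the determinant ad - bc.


The outermorphism of a linear map f sends e1^e2 to f(e1)^f(e2).
f(e1) = -2*e1 + 5*e2
f(e2) = 5*e1 - 2*e2
f(e1) ^ f(e2) = (-2*e1 + 5*e2) ^ (5*e1 - 2*e2)
= (-2)*(-2)*e12 + 5*5*e21
= (4 - 25)*e12
= -21*e12
Coefficient = -21


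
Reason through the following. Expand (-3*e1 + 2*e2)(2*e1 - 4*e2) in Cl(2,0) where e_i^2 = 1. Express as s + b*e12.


Expand: (-3*e1 + 2*e2)(2*e1 - 4*e2)
= (-3)*2*e1e1 + (-3)*(-4)*e1e2 + 2*2*e2e1 + 2*(-4)*e2e2
Using e1^2 = e2^2 = 1, e2e1 = -e1e2:
Scalar part s = (-3)*2 + 2*(-4) = -6 + (-8) = -14
Bivector part b = (-3)*(-4) - 2*2 = 12 - 4 = 8
uv = -14 + 8*e12


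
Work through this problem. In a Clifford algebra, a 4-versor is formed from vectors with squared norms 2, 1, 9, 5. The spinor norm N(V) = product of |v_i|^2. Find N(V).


Spinor norm N(V) = |v1|^2 * |v2|^2 * ... * |v4|^2
= 2 * 1 * 9 * 5
Running product: 2, 2, 18, 90
N(V) = 90


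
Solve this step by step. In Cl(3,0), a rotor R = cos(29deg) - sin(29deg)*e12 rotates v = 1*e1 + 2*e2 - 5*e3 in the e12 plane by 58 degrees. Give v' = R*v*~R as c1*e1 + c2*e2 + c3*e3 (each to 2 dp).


Rotor R = cos(29deg) - sin(29deg)*e12
Rotation angle theta = 2 * 29 = 58 degrees in the e12 plane (e1 -> e2).
The component perpendicular to the plane (e3) is invariant: v'_3 = v3 = -5.00
cos(58deg) = 0.5299, sin(58deg) = 0.8480
v'_1 = v1*cos(theta) - v2*sin(theta) = 1*0.5299 - 2*0.8480 = -1.17
v'_2 = v1*sin(theta) + v2*cos(theta) = 1*0.8480 + 2*0.5299 = 1.91
v' = -1.17*e1 + 1.91*e2 - 5.00*e3


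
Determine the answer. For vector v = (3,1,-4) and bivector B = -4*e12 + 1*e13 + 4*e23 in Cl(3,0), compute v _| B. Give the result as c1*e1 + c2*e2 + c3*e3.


Left contraction v _| B = <vB>_1 (grade-1 part of the geometric product vB).
Using e1_|e12 = e2, e2_|e12 = -e1, e1_|e13 = e3, e3_|e13 = -e1, e2_|e23 = e3, e3_|e23 = -e2:
e1 coeff: -v2*b12 - v3*b13 = -(1)*(-4) - (-4)*(1) = 8
e2 coeff: v1*b12 - v3*b23 = (3)*(-4) - (-4)*(4) = 4
e3 coeff: v1*b13 + v2*b23 = (3)*(1) + (1)*(4) = 7
v _| B = 8*e1 + 4*e2 + 7*e3


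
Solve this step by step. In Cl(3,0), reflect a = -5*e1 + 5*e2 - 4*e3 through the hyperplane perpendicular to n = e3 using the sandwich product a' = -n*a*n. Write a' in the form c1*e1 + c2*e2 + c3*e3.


Reflection formula: a' = -n*a*n, with n = e3 (unit vector, n^2 = 1).
For reflection through hyperplane perp to e3:
The component along e3 flips sign, others stay.
a = (-5, 5, -4)
a' = (-5, 5, 4)
a' = -5*e1 + 5*e2 + 4*e3


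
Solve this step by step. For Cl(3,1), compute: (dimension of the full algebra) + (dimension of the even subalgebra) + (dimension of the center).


n = 3 + 1 = 4
Total dim = 2^4 = 16
Even subalgebra dim = 2^3 = 8
n is even, so center dim = 1
Sum = 16 + 8 + 1 = 25


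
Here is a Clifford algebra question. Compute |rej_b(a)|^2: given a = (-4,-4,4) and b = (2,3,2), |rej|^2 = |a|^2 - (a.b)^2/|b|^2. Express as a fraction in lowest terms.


|a|^2 = (-4)^2 + (-4)^2 + 4^2 = 48
|b|^2 = 2^2 + 3^2 + 2^2 = 17
a . b = (-4)*2 + (-4)*3 + 4*2 = -12
(a.b)^2 = (-12)^2 = 144
|rej|^2 = 48 - 144/17
= (816 - 144)/17
= 672/17
In lowest terms: 672/17


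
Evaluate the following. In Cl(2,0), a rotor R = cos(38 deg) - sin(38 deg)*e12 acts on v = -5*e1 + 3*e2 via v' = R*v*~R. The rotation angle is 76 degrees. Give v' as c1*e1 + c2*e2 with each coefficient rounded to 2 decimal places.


Rotor R = cos(38deg) - sin(38deg)*e12
Rotation angle theta = 2 * 38 = 76 degrees
v' = R*v*~R rotates v by theta.
cos(76deg) = 0.2419, sin(76deg) = 0.9703
v'_1 = -5*cos(76deg) - 3*sin(76deg)
= -5*0.2419 - 3*0.9703
= -4.12
v'_2 = -5*sin(76deg) + 3*cos(76deg)
= -5*0.9703 + 3*0.2419
= -4.13
v' = -4.12*e1 - 4.13*e2


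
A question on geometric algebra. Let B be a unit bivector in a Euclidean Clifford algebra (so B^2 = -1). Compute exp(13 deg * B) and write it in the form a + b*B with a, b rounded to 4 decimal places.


For a unit bivector B with B^2 = -1, the exponential series gives
e^(theta*B) = cos(theta) + sin(theta)*B (the GA analogue of Euler's formula).
theta = 13 degrees = 0.226893 rad
cos(13 deg) = 0.9744
sin(13 deg) = 0.2250
exp(theta*B) = 0.9744 + 0.2250*B


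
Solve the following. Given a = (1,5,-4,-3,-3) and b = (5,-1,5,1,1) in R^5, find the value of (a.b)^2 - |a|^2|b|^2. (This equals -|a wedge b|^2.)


a . b = 1*5 + 5*(-1) + (-4)*5 + (-3)*1 + (-3)*1
= 5 + (-5) + (-20) + (-3) + (-3) = -26
|a|^2 = 1^2 + 5^2 + (-4)^2 + (-3)^2 + (-3)^2 = 60
|b|^2 = 5^2 + (-1)^2 + 5^2 + 1^2 + 1^2 = 53
(a.b)^2 = (-26)^2 = 676
|a|^2 * |b|^2 = 60 * 53 = 3180
Result = 676 - 3180 = -2504


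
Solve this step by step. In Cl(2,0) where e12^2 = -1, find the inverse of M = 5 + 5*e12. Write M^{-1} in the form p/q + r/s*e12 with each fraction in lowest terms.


M = 5 + 5*e12, where e12^2 = -1.
Since M commutes with its reverse ~M = a - b*e12, M * ~M = a^2 - b^2*e12^2 = a^2 + b^2.
So M^{-1} = ~M / (a^2 + b^2) = (a - b*e12)/(a^2 + b^2).
a^2 + b^2 = 25 + 25 = 50
Scalar part = 5/50 = 1/10
Bivector coeff = -5/50 = -1/10
M^{-1} = 1/10 - 1/10*e12


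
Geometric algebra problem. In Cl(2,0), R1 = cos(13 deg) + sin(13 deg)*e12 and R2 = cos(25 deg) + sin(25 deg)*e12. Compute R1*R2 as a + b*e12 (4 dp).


Same-plane rotors commute and their half-angles add:
R1*R2 = cos(a1 + a2) + sin(a1 + a2)*e12.
a1 + a2 = 13 + 25 = 38 deg
cos(38 deg) = 0.7880
sin(38 deg) = 0.6157
R1*R2 = 0.7880 + 0.6157*e12


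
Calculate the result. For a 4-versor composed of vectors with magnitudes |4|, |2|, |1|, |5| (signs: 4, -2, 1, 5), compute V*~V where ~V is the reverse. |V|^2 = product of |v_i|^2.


Each vector v_i has |v_i|^2 = s_i^2
Squared scales: 4^2 = 16, (-2)^2 = 4, 1^2 = 1, 5^2 = 25
|V|^2 = 16 * 4 * 1 * 25
= 1600


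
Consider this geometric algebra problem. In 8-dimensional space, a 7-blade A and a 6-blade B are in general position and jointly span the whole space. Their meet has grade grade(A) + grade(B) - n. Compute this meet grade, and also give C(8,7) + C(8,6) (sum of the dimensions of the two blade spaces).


Meet grade = grade(A) + grade(B) - n
= 7 + 6 - 8 = 5
C(8,7) = 8
C(8,6) = 28
dim_A + dim_B = 8 + 28 = 36


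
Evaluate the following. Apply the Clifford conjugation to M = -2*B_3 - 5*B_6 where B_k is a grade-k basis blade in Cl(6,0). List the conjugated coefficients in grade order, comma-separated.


Clifford conjugate sign for grade k: (-1)^(k(k+1)/2)
Grade 3: (-1)^(3*4/2) = (-1)^6 = 1, coeff -2 -> -2
Grade 6: (-1)^(6*7/2) = (-1)^21 = -1, coeff -5 -> 5
Conjugated coefficients: -2, 5


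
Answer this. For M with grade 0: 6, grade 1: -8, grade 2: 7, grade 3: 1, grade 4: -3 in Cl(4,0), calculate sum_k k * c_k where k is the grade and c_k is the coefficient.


Grade-weighted sum = sum of grade_k * coefficient_k
0*6 = 0
1*(-8) = -8
2*7 = 14
3*1 = 3
4*(-3) = -12
Total = 0 + (-8) + 14 + 3 + (-12) = -3


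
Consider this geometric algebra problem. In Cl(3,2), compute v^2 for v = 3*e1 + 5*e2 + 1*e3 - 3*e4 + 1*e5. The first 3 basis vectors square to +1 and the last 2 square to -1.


v^2 = sum of c_i^2 * e_i^2
Positive signature terms (e_i^2 = +1): 3^2 + 5^2 + 1^2 = 35
Negative signature terms (e_j^2 = -1): (-3)^2 + 1^2 = 10
v^2 = 35 - 10 = 25


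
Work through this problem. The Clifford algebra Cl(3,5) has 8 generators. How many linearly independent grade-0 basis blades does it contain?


Number of grade-k basis blades in Cl(p,q) with n = p + q is C(n, k).
n = 3 + 5 = 8
C(8, 0) = 8! / (0! * 8!)
= 40320 / (1 * 40320)
= 1


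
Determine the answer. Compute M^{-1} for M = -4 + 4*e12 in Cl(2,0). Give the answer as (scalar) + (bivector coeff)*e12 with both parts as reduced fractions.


M = -4 + 4*e12, where e12^2 = -1.
Since M commutes with its reverse ~M = a - b*e12, M * ~M = a^2 - b^2*e12^2 = a^2 + b^2.
So M^{-1} = ~M / (a^2 + b^2) = (a - b*e12)/(a^2 + b^2).
a^2 + b^2 = 16 + 16 = 32
Scalar part = -4/32 = -1/8
Bivector coeff = -4/32 = -1/8
M^{-1} = -1/8 - 1/8*e12


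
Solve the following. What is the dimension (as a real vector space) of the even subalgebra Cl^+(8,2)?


Even subalgebra dimension = 2^(n-1)
n = 8 + 2 = 10
2^(10 - 1) = 2^9 = 512
Verification: sum of C(10,k) for even k = 1 + 45 + 210 + 210 + 45 + 1 = 512
Result = 512


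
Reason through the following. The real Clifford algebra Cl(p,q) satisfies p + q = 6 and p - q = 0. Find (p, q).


We need p + q = 6 and p - q = 0.
Adding: 2p = 6 + 0 = 6, so p = 3.
Then q = 6 - 3 = 3.
(p, q) = (3, 3)


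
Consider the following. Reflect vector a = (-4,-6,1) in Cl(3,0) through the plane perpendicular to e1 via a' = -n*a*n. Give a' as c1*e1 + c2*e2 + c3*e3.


Reflection formula: a' = -n*a*n, with n = e1 (unit vector, n^2 = 1).
For reflection through hyperplane perp to e1:
The component along e1 flips sign, others stay.
a = (-4, -6, 1)
a' = (4, -6, 1)
a' = 4*e1 - 6*e2 + 1*e3


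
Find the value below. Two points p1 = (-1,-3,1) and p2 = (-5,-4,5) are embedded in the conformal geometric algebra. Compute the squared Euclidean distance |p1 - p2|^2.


p1 - p2 = (4, 1, -4)
|p1 - p2|^2 = 4^2 + 1^2 + (-4)^2
= 16 + 1 + 16
= 33


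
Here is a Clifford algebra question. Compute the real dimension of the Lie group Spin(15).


Spin(n) double-covers SO(n); both have Lie algebra so(n) of dimension n(n-1)/2.
n = 15
n(n-1) = 15 * 14 = 210
dim Spin(15) = 210/2 = 105


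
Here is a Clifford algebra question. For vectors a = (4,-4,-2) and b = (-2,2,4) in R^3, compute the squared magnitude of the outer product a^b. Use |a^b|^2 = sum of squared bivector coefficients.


a wedge b = (a1*b2 - a2*b1)*e12 + (a1*b3 - a3*b1)*e13 + (a2*b3 - a3*b2)*e23
e12 coeff: 4*2 - (-4)*(-2) = 8 - 8 = 0
e13 coeff: 4*4 - (-2)*(-2) = 16 - 4 = 12
e23 coeff: (-4)*4 - (-2)*2 = -16 - (-4) = -12
|a wedge b|^2 = 0^2 + 12^2 + (-12)^2
= 0 + 144 + 144
= 288


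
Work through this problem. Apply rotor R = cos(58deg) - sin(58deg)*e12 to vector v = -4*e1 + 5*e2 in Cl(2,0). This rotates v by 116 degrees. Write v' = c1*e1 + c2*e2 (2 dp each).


Rotor R = cos(58deg) - sin(58deg)*e12
Rotation angle theta = 2 * 58 = 116 degrees
v' = R*v*~R rotates v by theta.
cos(116deg) = -0.4384, sin(116deg) = 0.8988
v'_1 = -4*cos(116deg) - 5*sin(116deg)
= -4*(-0.4384) - 5*0.8988
= -2.74
v'_2 = -4*sin(116deg) + 5*cos(116deg)
= -4*0.8988 + 5*(-0.4384)
= -5.79
v' = -2.74*e1 - 5.79*e2


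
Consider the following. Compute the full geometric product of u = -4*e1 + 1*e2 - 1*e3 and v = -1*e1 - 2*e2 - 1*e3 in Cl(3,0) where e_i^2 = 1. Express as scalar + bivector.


In Cl(3,0): e_i^2 = 1, e_ie_j = -e_je_i for i != j.
Scalar part = u . v = (-4)*(-1) + 1*(-2) + (-1)*(-1)
= 4 + (-2) + 1 = 3
e12 coeff = (-4)*(-2) - 1*(-1) = 8 - (-1) = 9
e13 coeff = (-4)*(-1) - (-1)*(-1) = 4 - 1 = 3
e23 coeff = 1*(-1) - (-1)*(-2) = -1 - 2 = -3
uv = 3 + 9*e12 + 3*e13 - 3*e23


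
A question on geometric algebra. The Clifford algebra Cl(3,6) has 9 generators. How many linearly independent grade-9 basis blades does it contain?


Number of grade-k basis blades in Cl(p,q) with n = p + q is C(n, k).
n = 3 + 6 = 9
C(9, 9) = 9! / (9! * 0!)
= 362880 / (362880 * 1)
= 1


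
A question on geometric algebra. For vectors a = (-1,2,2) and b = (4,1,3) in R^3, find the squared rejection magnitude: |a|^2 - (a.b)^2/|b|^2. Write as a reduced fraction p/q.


|a|^2 = (-1)^2 + 2^2 + 2^2 = 9
|b|^2 = 4^2 + 1^2 + 3^2 = 26
a . b = (-1)*4 + 2*1 + 2*3 = 4
(a.b)^2 = 4^2 = 16
|rej|^2 = 9 - 16/26
= (234 - 16)/26
= 218/26
In lowest terms: 109/13


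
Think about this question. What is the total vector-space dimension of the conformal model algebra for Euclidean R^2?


The conformal model of R^2 uses Cl(3,1): the 2 Euclidean generators plus two extra orthogonal generators e+ (e+^2 = +1) and e- (e-^2 = -1), from which the null vectors e0, einf are built.
Number of generators m = 2 + 2 = 4.
dim Cl(p,q) = 2^m = 2^4 = 16


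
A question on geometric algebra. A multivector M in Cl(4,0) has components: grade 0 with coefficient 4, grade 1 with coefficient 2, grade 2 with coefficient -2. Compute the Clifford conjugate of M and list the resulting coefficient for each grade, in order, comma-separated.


Clifford conjugate sign for grade k: (-1)^(k(k+1)/2)
Grade 0: (-1)^(0*1/2) = (-1)^0 = 1, coeff 4 -> 4
Grade 1: (-1)^(1*2/2) = (-1)^1 = -1, coeff 2 -> -2
Grade 2: (-1)^(2*3/2) = (-1)^3 = -1, coeff -2 -> 2
Conjugated coefficients: 4, -2, 2


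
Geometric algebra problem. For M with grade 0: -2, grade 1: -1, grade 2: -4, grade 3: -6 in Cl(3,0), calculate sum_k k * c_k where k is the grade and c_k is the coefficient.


Grade-weighted sum = sum of grade_k * coefficient_k
0*(-2) = 0
1*(-1) = -1
2*(-4) = -8
3*(-6) = -18
Total = 0 + (-1) + (-8) + (-18) = -27


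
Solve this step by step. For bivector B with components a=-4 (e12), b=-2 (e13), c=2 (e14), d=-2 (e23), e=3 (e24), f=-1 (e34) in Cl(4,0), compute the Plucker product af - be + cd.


Plucker relation: af - be + cd
a*f = (-4)*(-1) = 4
b*e = (-2)*3 = -6
c*d = 2*(-2) = -4
af - be + cd = 4 - (-6) + (-4)
= 6


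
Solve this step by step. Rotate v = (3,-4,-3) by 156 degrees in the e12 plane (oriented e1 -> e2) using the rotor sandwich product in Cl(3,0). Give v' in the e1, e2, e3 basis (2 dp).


Rotor R = cos(78deg) - sin(78deg)*e12
Rotation angle theta = 2 * 78 = 156 degrees in the e12 plane (e1 -> e2).
The component perpendicular to the plane (e3) is invariant: v'_3 = v3 = -3.00
cos(156deg) = -0.9135, sin(156deg) = 0.4067
v'_1 = v1*cos(theta) - v2*sin(theta) = 3*(-0.9135) - (-4)*0.4067 = -1.11
v'_2 = v1*sin(theta) + v2*cos(theta) = 3*0.4067 + (-4)*(-0.9135) = 4.87
v' = -1.11*e1 + 4.87*e2 - 3.00*e3


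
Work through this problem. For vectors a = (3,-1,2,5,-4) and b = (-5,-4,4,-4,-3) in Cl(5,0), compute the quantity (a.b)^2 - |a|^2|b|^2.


a . b = 3*(-5) + (-1)*(-4) + 2*4 + 5*(-4) + (-4)*(-3)
= -15 + 4 + 8 + (-20) + 12 = -11
|a|^2 = 3^2 + (-1)^2 + 2^2 + 5^2 + (-4)^2 = 55
|b|^2 = (-5)^2 + (-4)^2 + 4^2 + (-4)^2 + (-3)^2 = 82
(a.b)^2 = (-11)^2 = 121
|a|^2 * |b|^2 = 55 * 82 = 4510
Result = 121 - 4510 = -4389


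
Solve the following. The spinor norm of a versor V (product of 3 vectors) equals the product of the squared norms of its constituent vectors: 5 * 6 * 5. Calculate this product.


Spinor norm N(V) = |v1|^2 * |v2|^2 * ... * |v3|^2
= 5 * 6 * 5
Running product: 5, 30, 150
N(V) = 150


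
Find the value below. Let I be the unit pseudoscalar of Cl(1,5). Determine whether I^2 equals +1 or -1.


The pseudoscalar I = e1...e_n (product of all n generators) of Cl(p,q) satisfies I^2 = (-1)^(q + n(n-1)/2).
p = 1, q = 5, n = p + q = 6
n(n-1)/2 = 6 * 5 / 2 = 15
Exponent = q + n(n-1)/2 = 5 + 15 = 20
I^2 = (-1)^20 = +1


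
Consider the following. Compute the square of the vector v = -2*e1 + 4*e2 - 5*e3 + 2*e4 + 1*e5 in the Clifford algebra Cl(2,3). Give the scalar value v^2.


v^2 = sum of c_i^2 * e_i^2
Positive signature terms (e_i^2 = +1): (-2)^2 + 4^2 = 20
Negative signature terms (e_j^2 = -1): (-5)^2 + 2^2 + 1^2 = 30
v^2 = 20 - 30 = -10


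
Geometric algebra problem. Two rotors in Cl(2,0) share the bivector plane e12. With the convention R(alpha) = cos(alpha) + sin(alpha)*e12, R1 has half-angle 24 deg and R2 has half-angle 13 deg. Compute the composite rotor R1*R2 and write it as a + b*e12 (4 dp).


Same-plane rotors commute and their half-angles add:
R1*R2 = cos(a1 + a2) + sin(a1 + a2)*e12.
a1 + a2 = 24 + 13 = 37 deg
cos(37 deg) = 0.7986
sin(37 deg) = 0.6018
R1*R2 = 0.7986 + 0.6018*e12


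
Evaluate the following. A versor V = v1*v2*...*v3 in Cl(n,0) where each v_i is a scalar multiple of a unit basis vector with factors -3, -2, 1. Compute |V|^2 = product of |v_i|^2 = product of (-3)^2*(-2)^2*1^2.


Each vector v_i has |v_i|^2 = s_i^2
Squared scales: (-3)^2 = 9, (-2)^2 = 4, 1^2 = 1
|V|^2 = 9 * 4 * 1
= 36


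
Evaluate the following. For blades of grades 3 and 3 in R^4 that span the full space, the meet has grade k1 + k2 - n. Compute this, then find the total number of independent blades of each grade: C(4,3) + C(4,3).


Meet grade = grade(A) + grade(B) - n
= 3 + 3 - 4 = 2
C(4,3) = 4
C(4,3) = 4
dim_A + dim_B = 4 + 4 = 8


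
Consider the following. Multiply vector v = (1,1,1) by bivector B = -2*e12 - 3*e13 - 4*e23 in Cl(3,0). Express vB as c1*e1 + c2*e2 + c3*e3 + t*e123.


vB has grade-1 (vector) and grade-3 (trivector) parts: vB = (v _| B) + (v ^ B).
Vector part <vB>_1:
  e1: -v2*b12 - v3*b13 = -(1)*(-2) - (1)*(-3) = 5
  e2: v1*b12 - v3*b23 = (1)*(-2) - (1)*(-4) = 2
  e3: v1*b13 + v2*b23 = (1)*(-3) + (1)*(-4) = -7
Trivector part <vB>_3:
  e123: v1*b23 - v2*b13 + v3*b12 = (1)*(-4) - (1)*(-3) + (1)*(-2) = -3
vB = 5*e1 + 2*e2 - 7*e3 - 3*e123


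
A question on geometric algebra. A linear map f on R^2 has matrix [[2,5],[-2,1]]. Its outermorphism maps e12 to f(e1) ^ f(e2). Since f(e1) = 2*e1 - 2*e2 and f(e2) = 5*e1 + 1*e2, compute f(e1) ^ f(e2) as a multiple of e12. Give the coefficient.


The outermorphism of a linear map f sends e1^e2 to f(e1)^f(e2).
f(e1) = 2*e1 - 2*e2
f(e2) = 5*e1 + 1*e2
f(e1) ^ f(e2) = (2*e1 - 2*e2) ^ (5*e1 + 1*e2)
= 2*1*e12 + (-2)*5*e21
= (2 - (-10))*e12
= 12*e12
Coefficient = 12


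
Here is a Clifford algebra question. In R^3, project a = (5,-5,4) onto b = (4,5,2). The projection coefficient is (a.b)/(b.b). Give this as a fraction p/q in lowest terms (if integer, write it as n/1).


Projection coefficient = (a . b) / (b . b)
a . b = 5*4 + (-5)*5 + 4*2
= 20 + (-25) + 8 = 3
b . b = 4^2 + 5^2 + 2^2
= 16 + 25 + 4 = 45
Coefficient = 3/45
In lowest terms: 1/15


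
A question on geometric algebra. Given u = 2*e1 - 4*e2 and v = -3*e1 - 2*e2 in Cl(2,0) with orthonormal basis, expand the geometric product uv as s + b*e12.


Expand: (2*e1 - 4*e2)(-3*e1 - 2*e2)
= 2*(-3)*e1e1 + 2*(-2)*e1e2 + (-4)*(-3)*e2e1 + (-4)*(-2)*e2e2
Using e1^2 = e2^2 = 1, e2e1 = -e1e2:
Scalar part s = 2*(-3) + (-4)*(-2) = -6 + 8 = 2
Bivector part b = 2*(-2) - (-4)*(-3) = -4 - 12 = -16
uv = 2 - 16*e12


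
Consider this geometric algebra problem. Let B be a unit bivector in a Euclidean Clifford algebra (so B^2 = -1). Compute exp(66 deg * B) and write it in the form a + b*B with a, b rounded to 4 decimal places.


For a unit bivector B with B^2 = -1, the exponential series gives
e^(theta*B) = cos(theta) + sin(theta)*B (the GA analogue of Euler's formula).
theta = 66 degrees = 1.151917 rad
cos(66 deg) = 0.4067
sin(66 deg) = 0.9135
exp(theta*B) = 0.4067 + 0.9135*B


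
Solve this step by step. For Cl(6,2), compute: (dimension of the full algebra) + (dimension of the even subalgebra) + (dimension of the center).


n = 6 + 2 = 8
Total dim = 2^8 = 256
Even subalgebra dim = 2^7 = 128
n is even, so center dim = 1
Sum = 256 + 128 + 1 = 385


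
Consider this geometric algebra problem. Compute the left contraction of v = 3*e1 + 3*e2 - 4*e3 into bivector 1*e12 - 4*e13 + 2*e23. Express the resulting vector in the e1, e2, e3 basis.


Left contraction v _| B = <vB>_1 (grade-1 part of the geometric product vB).
Using e1_|e12 = e2, e2_|e12 = -e1, e1_|e13 = e3, e3_|e13 = -e1, e2_|e23 = e3, e3_|e23 = -e2:
e1 coeff: -v2*b12 - v3*b13 = -(3)*(1) - (-4)*(-4) = -19
e2 coeff: v1*b12 - v3*b23 = (3)*(1) - (-4)*(2) = 11
e3 coeff: v1*b13 + v2*b23 = (3)*(-4) + (3)*(2) = -6
v _| B = -19*e1 + 11*e2 - 6*e3


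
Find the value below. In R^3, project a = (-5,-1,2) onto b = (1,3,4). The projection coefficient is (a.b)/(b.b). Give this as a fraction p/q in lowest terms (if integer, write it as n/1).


Projection coefficient = (a . b) / (b . b)
a . b = (-5)*1 + (-1)*3 + 2*4
= -5 + (-3) + 8 = 0
b . b = 1^2 + 3^2 + 4^2
= 1 + 9 + 16 = 26
Coefficient = 0/26
In lowest terms: 0/1


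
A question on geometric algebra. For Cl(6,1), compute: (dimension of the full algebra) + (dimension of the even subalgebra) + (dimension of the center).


n = 6 + 1 = 7
Total dim = 2^7 = 128
Even subalgebra dim = 2^6 = 64
n is odd, so center dim = 2
Sum = 128 + 64 + 2 = 194


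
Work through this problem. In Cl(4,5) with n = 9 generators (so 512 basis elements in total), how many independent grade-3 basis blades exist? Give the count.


Number of grade-k basis blades in Cl(p,q) with n = p + q is C(n, k).
n = 4 + 5 = 9
C(9, 3) = 9! / (3! * 6!)
= 362880 / (6 * 720)
= 84


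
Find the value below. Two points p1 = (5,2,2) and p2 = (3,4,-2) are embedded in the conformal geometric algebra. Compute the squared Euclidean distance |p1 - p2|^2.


p1 - p2 = (2, -2, 4)
|p1 - p2|^2 = 2^2 + (-2)^2 + 4^2
= 4 + 4 + 16
= 24


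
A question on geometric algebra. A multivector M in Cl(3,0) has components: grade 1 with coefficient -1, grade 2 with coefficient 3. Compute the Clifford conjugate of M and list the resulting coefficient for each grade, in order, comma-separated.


Clifford conjugate sign for grade k: (-1)^(k(k+1)/2)
Grade 1: (-1)^(1*2/2) = (-1)^1 = -1, coeff -1 -> 1
Grade 2: (-1)^(2*3/2) = (-1)^3 = -1, coeff 3 -> -3
Conjugated coefficients: 1, -3


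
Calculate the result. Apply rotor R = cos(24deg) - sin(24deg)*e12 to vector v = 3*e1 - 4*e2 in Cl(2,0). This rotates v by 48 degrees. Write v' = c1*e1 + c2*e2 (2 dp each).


Rotor R = cos(24deg) - sin(24deg)*e12
Rotation angle theta = 2 * 24 = 48 degrees
v' = R*v*~R rotates v by theta.
cos(48deg) = 0.6691, sin(48deg) = 0.7431
v'_1 = 3*cos(48deg) - (-4)*sin(48deg)
= 3*0.6691 - (-4)*0.7431
= 4.98
v'_2 = 3*sin(48deg) + (-4)*cos(48deg)
= 3*0.7431 + (-4)*0.6691
= -0.45
v' = 4.98*e1 - 0.45*e2


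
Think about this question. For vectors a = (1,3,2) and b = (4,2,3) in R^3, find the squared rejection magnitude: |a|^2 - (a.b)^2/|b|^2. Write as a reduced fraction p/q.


|a|^2 = 1^2 + 3^2 + 2^2 = 14
|b|^2 = 4^2 + 2^2 + 3^2 = 29
a . b = 1*4 + 3*2 + 2*3 = 16
(a.b)^2 = 16^2 = 256
|rej|^2 = 14 - 256/29
= (406 - 256)/29
= 150/29
In lowest terms: 150/29


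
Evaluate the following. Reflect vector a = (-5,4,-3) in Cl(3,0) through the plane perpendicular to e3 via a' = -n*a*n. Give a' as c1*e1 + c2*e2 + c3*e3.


Reflection formula: a' = -n*a*n, with n = e3 (unit vector, n^2 = 1).
For reflection through hyperplane perp to e3:
The component along e3 flips sign, others stay.
a = (-5, 4, -3)
a' = (-5, 4, 3)
a' = -5*e1 + 4*e2 + 3*e3


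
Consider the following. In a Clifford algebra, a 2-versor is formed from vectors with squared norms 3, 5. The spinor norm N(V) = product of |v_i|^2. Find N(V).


Spinor norm N(V) = |v1|^2 * |v2|^2 * ... * |v2|^2
= 3 * 5
Running product: 3, 15
N(V) = 15


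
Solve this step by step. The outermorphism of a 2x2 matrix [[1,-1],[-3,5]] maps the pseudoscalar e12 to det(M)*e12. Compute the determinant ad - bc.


The outermorphism of a linear map f sends e1^e2 to f(e1)^f(e2).
f(e1) = 1*e1 - 3*e2
f(e2) = -1*e1 + 5*e2
f(e1) ^ f(e2) = (1*e1 - 3*e2) ^ (-1*e1 + 5*e2)
= 1*5*e12 + (-3)*(-1)*e21
= (5 - 3)*e12
= 2*e12
Coefficient = 2


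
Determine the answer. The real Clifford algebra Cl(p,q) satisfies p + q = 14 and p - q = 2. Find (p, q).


We need p + q = 14 and p - q = 2.
Adding: 2p = 14 + 2 = 16, so p = 8.
Then q = 14 - 8 = 6.
(p, q) = (8, 6)


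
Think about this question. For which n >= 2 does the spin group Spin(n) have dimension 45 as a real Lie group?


dim Spin(n) = dim so(n) = n(n-1)/2.
Solve n(n-1)/2 = 45, i.e. n^2 - n - 90 = 0.
Discriminant = 1 + 8*45 = 361
n = (1 + sqrt(361))/2 = (1 + 19)/2 = 10


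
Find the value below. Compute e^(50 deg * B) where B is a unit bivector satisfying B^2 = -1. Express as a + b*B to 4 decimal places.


For a unit bivector B with B^2 = -1, the exponential series gives
e^(theta*B) = cos(theta) + sin(theta)*B (the GA analogue of Euler's formula).
theta = 50 degrees = 0.872665 rad
cos(50 deg) = 0.6428
sin(50 deg) = 0.7660
exp(theta*B) = 0.6428 + 0.7660*B


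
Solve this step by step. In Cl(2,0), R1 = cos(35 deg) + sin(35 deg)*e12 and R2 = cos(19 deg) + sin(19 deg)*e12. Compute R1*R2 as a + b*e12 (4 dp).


Same-plane rotors commute and their half-angles add:
R1*R2 = cos(a1 + a2) + sin(a1 + a2)*e12.
a1 + a2 = 35 + 19 = 54 deg
cos(54 deg) = 0.5878
sin(54 deg) = 0.8090
R1*R2 = 0.5878 + 0.8090*e12


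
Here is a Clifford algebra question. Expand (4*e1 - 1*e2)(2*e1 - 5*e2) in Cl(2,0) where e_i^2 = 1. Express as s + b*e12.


Expand: (4*e1 - 1*e2)(2*e1 - 5*e2)
= 4*2*e1e1 + 4*(-5)*e1e2 + (-1)*2*e2e1 + (-1)*(-5)*e2e2
Using e1^2 = e2^2 = 1, e2e1 = -e1e2:
Scalar part s = 4*2 + (-1)*(-5) = 8 + 5 = 13
Bivector part b = 4*(-5) - (-1)*2 = -20 - (-2) = -18
uv = 13 - 18*e12


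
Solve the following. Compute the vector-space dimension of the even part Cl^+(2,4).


Even subalgebra dimension = 2^(n-1)
n = 2 + 4 = 6
2^(6 - 1) = 2^5 = 32
Verification: sum of C(6,k) for even k = 1 + 15 + 15 + 1 = 32
Result = 32


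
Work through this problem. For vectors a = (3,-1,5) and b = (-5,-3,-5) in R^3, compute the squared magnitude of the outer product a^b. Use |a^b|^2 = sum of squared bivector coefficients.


a wedge b = (a1*b2 - a2*b1)*e12 + (a1*b3 - a3*b1)*e13 + (a2*b3 - a3*b2)*e23
e12 coeff: 3*(-3) - (-1)*(-5) = -9 - 5 = -14
e13 coeff: 3*(-5) - 5*(-5) = -15 - (-25) = 10
e23 coeff: (-1)*(-5) - 5*(-3) = 5 - (-15) = 20
|a wedge b|^2 = (-14)^2 + 10^2 + 20^2
= 196 + 100 + 400
= 696


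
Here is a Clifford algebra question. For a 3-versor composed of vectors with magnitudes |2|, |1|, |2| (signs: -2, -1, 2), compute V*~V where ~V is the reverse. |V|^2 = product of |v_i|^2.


Each vector v_i has |v_i|^2 = s_i^2
Squared scales: (-2)^2 = 4, (-1)^2 = 1, 2^2 = 4
|V|^2 = 4 * 1 * 4
= 16


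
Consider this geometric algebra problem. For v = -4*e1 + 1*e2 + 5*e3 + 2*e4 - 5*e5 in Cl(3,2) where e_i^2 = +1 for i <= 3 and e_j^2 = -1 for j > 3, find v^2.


v^2 = sum of c_i^2 * e_i^2
Positive signature terms (e_i^2 = +1): (-4)^2 + 1^2 + 5^2 = 42
Negative signature terms (e_j^2 = -1): 2^2 + (-5)^2 = 29
v^2 = 42 - 29 = 13


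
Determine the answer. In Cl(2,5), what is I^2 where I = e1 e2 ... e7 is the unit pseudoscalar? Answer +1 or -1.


The pseudoscalar I = e1...e_n (product of all n generators) of Cl(p,q) satisfies I^2 = (-1)^(q + n(n-1)/2).
p = 2, q = 5, n = p + q = 7
n(n-1)/2 = 7 * 6 / 2 = 21
Exponent = q + n(n-1)/2 = 5 + 21 = 26
I^2 = (-1)^26 = +1


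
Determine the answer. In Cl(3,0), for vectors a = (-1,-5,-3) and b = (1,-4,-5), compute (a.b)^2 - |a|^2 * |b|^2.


a . b = (-1)*1 + (-5)*(-4) + (-3)*(-5)
= -1 + 20 + 15 = 34
|a|^2 = (-1)^2 + (-5)^2 + (-3)^2 = 35
|b|^2 = 1^2 + (-4)^2 + (-5)^2 = 42
(a.b)^2 = 34^2 = 1156
|a|^2 * |b|^2 = 35 * 42 = 1470
Result = 1156 - 1470 = -314


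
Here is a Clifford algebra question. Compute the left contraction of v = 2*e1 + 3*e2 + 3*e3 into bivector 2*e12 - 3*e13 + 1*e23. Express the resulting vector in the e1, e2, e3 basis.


Left contraction v _| B = <vB>_1 (grade-1 part of the geometric product vB).
Using e1_|e12 = e2, e2_|e12 = -e1, e1_|e13 = e3, e3_|e13 = -e1, e2_|e23 = e3, e3_|e23 = -e2:
e1 coeff: -v2*b12 - v3*b13 = -(3)*(2) - (3)*(-3) = 3
e2 coeff: v1*b12 - v3*b23 = (2)*(2) - (3)*(1) = 1
e3 coeff: v1*b13 + v2*b23 = (2)*(-3) + (3)*(1) = -3
v _| B = 3*e1 + 1*e2 - 3*e3


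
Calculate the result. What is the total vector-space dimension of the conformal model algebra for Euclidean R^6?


The conformal model of R^6 uses Cl(7,1): the 6 Euclidean generators plus two extra orthogonal generators e+ (e+^2 = +1) and e- (e-^2 = -1), from which the null vectors e0, einf are built.
Number of generators m = 6 + 2 = 8.
dim Cl(p,q) = 2^m = 2^8 = 256


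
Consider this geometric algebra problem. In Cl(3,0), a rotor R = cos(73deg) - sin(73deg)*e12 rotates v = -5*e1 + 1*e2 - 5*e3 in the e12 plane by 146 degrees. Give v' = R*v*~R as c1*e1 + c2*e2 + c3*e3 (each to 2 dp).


Rotor R = cos(73deg) - sin(73deg)*e12
Rotation angle theta = 2 * 73 = 146 degrees in the e12 plane (e1 -> e2).
The component perpendicular to the plane (e3) is invariant: v'_3 = v3 = -5.00
cos(146deg) = -0.8290, sin(146deg) = 0.5592
v'_1 = v1*cos(theta) - v2*sin(theta) = -5*(-0.8290) - 1*0.5592 = 3.59
v'_2 = v1*sin(theta) + v2*cos(theta) = -5*0.5592 + 1*(-0.8290) = -3.63
v' = 3.59*e1 - 3.63*e2 - 5.00*e3


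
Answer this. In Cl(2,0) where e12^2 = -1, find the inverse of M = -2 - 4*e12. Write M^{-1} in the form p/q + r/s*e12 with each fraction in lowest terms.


M = -2 - 4*e12, where e12^2 = -1.
Since M commutes with its reverse ~M = a - b*e12, M * ~M = a^2 - b^2*e12^2 = a^2 + b^2.
So M^{-1} = ~M / (a^2 + b^2) = (a - b*e12)/(a^2 + b^2).
a^2 + b^2 = 4 + 16 = 20
Scalar part = -2/20 = -1/10
Bivector coeff = 4/20 = 1/5
M^{-1} = -1/10 + 1/5*e12


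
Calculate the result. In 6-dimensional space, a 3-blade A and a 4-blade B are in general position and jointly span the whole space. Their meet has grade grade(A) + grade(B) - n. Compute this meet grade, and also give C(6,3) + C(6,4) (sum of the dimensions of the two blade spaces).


Meet grade = grade(A) + grade(B) - n
= 3 + 4 - 6 = 1
C(6,3) = 20
C(6,4) = 15
dim_A + dim_B = 20 + 15 = 35


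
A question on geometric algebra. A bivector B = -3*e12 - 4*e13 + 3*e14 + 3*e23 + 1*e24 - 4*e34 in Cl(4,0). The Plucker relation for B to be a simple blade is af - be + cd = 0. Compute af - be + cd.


Plucker relation: af - be + cd
a*f = (-3)*(-4) = 12
b*e = (-4)*1 = -4
c*d = 3*3 = 9
af - be + cd = 12 - (-4) + 9
= 25


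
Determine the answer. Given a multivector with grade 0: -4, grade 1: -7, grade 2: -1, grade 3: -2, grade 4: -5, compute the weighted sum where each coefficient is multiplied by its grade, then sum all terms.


Grade-weighted sum = sum of grade_k * coefficient_k
0*(-4) = 0
1*(-7) = -7
2*(-1) = -2
3*(-2) = -6
4*(-5) = -20
Total = 0 + (-7) + (-2) + (-6) + (-20) = -35


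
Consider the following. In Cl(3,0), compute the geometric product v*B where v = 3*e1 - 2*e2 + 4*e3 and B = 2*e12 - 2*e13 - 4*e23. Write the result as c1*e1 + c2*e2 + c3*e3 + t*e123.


vB has grade-1 (vector) and grade-3 (trivector) parts: vB = (v _| B) + (v ^ B).
Vector part <vB>_1:
  e1: -v2*b12 - v3*b13 = -(-2)*(2) - (4)*(-2) = 12
  e2: v1*b12 - v3*b23 = (3)*(2) - (4)*(-4) = 22
  e3: v1*b13 + v2*b23 = (3)*(-2) + (-2)*(-4) = 2
Trivector part <vB>_3:
  e123: v1*b23 - v2*b13 + v3*b12 = (3)*(-4) - (-2)*(-2) + (4)*(2) = -8
vB = 12*e1 + 22*e2 + 2*e3 - 8*e123


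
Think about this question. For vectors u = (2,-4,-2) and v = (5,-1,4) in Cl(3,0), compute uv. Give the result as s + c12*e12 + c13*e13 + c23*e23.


In Cl(3,0): e_i^2 = 1, e_ie_j = -e_je_i for i != j.
Scalar part = u . v = 2*5 + (-4)*(-1) + (-2)*4
= 10 + 4 + (-8) = 6
e12 coeff = 2*(-1) - (-4)*5 = -2 - (-20) = 18
e13 coeff = 2*4 - (-2)*5 = 8 - (-10) = 18
e23 coeff = (-4)*4 - (-2)*(-1) = -16 - 2 = -18
uv = 6 + 18*e12 + 18*e13 - 18*e23


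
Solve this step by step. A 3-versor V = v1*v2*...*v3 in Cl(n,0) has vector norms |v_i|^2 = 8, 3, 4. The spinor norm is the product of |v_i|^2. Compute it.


Spinor norm N(V) = |v1|^2 * |v2|^2 * ... * |v3|^2
= 8 * 3 * 4
Running product: 8, 24, 96
N(V) = 96


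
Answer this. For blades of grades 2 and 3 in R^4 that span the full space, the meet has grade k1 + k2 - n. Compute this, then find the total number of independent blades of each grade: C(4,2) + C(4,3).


Meet grade = grade(A) + grade(B) - n
= 2 + 3 - 4 = 1
C(4,2) = 6
C(4,3) = 4
dim_A + dim_B = 6 + 4 = 10


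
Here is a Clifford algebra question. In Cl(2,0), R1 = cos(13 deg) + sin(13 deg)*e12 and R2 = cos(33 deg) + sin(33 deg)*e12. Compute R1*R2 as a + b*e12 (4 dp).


Same-plane rotors commute and their half-angles add:
R1*R2 = cos(a1 + a2) + sin(a1 + a2)*e12.
a1 + a2 = 13 + 33 = 46 deg
cos(46 deg) = 0.6947
sin(46 deg) = 0.7193
R1*R2 = 0.6947 + 0.7193*e12


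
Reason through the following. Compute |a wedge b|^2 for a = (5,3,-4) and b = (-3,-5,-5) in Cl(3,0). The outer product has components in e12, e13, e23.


a wedge b = (a1*b2 - a2*b1)*e12 + (a1*b3 - a3*b1)*e13 + (a2*b3 - a3*b2)*e23
e12 coeff: 5*(-5) - 3*(-3) = -25 - (-9) = -16
e13 coeff: 5*(-5) - (-4)*(-3) = -25 - 12 = -37
e23 coeff: 3*(-5) - (-4)*(-5) = -15 - 20 = -35
|a wedge b|^2 = (-16)^2 + (-37)^2 + (-35)^2
= 256 + 1369 + 1225
= 2850


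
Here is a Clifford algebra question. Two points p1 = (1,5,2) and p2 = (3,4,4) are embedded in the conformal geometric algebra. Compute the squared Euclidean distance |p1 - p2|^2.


p1 - p2 = (-2, 1, -2)
|p1 - p2|^2 = (-2)^2 + 1^2 + (-2)^2
= 4 + 1 + 4
= 9


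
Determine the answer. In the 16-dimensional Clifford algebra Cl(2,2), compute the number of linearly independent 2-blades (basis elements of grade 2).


Number of grade-k basis blades in Cl(p,q) with n = p + q is C(n, k).
n = 2 + 2 = 4
C(4, 2) = 4! / (2! * 2!)
= 24 / (2 * 2)
= 6


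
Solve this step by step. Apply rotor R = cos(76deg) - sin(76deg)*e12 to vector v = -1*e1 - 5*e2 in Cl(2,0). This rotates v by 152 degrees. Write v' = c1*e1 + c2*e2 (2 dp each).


Rotor R = cos(76deg) - sin(76deg)*e12
Rotation angle theta = 2 * 76 = 152 degrees
v' = R*v*~R rotates v by theta.
cos(152deg) = -0.8829, sin(152deg) = 0.4695
v'_1 = -1*cos(152deg) - (-5)*sin(152deg)
= -1*(-0.8829) - (-5)*0.4695
= 3.23
v'_2 = -1*sin(152deg) + (-5)*cos(152deg)
= -1*0.4695 + (-5)*(-0.8829)
= 3.95
v' = 3.23*e1 + 3.95*e2


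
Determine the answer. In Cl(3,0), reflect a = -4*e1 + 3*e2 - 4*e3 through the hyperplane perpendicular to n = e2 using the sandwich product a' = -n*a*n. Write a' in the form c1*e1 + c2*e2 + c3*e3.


Reflection formula: a' = -n*a*n, with n = e2 (unit vector, n^2 = 1).
For reflection through hyperplane perp to e2:
The component along e2 flips sign, others stay.
a = (-4, 3, -4)
a' = (-4, -3, -4)
a' = -4*e1 - 3*e2 - 4*e3


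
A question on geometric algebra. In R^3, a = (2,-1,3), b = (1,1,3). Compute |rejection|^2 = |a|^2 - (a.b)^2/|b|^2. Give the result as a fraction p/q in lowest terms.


|a|^2 = 2^2 + (-1)^2 + 3^2 = 14
|b|^2 = 1^2 + 1^2 + 3^2 = 11
a . b = 2*1 + (-1)*1 + 3*3 = 10
(a.b)^2 = 10^2 = 100
|rej|^2 = 14 - 100/11
= (154 - 100)/11
= 54/11
In lowest terms: 54/11


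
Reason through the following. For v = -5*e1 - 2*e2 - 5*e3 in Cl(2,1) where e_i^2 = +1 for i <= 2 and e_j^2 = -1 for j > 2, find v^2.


v^2 = sum of c_i^2 * e_i^2
Positive signature terms (e_i^2 = +1): (-5)^2 + (-2)^2 = 29
Negative signature terms (e_j^2 = -1): (-5)^2 = 25
v^2 = 29 - 25 = 4


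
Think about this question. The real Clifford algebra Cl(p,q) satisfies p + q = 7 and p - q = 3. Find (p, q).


We need p + q = 7 and p - q = 3.
Adding: 2p = 7 + 3 = 10, so p = 5.
Then q = 7 - 5 = 2.
(p, q) = (5, 2)


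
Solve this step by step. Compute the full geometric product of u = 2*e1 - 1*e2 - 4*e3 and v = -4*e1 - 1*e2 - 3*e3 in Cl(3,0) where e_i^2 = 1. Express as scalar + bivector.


In Cl(3,0): e_i^2 = 1, e_ie_j = -e_je_i for i != j.
Scalar part = u . v = 2*(-4) + (-1)*(-1) + (-4)*(-3)
= -8 + 1 + 12 = 5
e12 coeff = 2*(-1) - (-1)*(-4) = -2 - 4 = -6
e13 coeff = 2*(-3) - (-4)*(-4) = -6 - 16 = -22
e23 coeff = (-1)*(-3) - (-4)*(-1) = 3 - 4 = -1
uv = 5 - 6*e12 - 22*e13 - 1*e23


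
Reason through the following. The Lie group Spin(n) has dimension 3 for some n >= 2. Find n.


dim Spin(n) = dim so(n) = n(n-1)/2.
Solve n(n-1)/2 = 3, i.e. n^2 - n - 6 = 0.
Discriminant = 1 + 8*3 = 25
n = (1 + sqrt(25))/2 = (1 + 5)/2 = 3


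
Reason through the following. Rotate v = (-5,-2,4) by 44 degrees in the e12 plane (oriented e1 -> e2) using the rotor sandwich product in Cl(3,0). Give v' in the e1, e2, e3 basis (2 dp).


Rotor R = cos(22deg) - sin(22deg)*e12
Rotation angle theta = 2 * 22 = 44 degrees in the e12 plane (e1 -> e2).
The component perpendicular to the plane (e3) is invariant: v'_3 = v3 = 4.00
cos(44deg) = 0.7193, sin(44deg) = 0.6947
v'_1 = v1*cos(theta) - v2*sin(theta) = -5*0.7193 - (-2)*0.6947 = -2.21
v'_2 = v1*sin(theta) + v2*cos(theta) = -5*0.6947 + (-2)*0.7193 = -4.91
v' = -2.21*e1 - 4.91*e2 + 4.00*e3


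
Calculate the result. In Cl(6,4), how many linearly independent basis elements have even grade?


Even subalgebra dimension = 2^(n-1)
n = 6 + 4 = 10
2^(10 - 1) = 2^9 = 512
Verification: sum of C(10,k) for even k = 1 + 45 + 210 + 210 + 45 + 1 = 512
Result = 512


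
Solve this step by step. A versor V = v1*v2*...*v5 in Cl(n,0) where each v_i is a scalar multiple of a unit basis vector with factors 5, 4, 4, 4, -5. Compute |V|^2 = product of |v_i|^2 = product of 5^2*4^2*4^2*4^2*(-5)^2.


Each vector v_i has |v_i|^2 = s_i^2
Squared scales: 5^2 = 25, 4^2 = 16, 4^2 = 16, 4^2 = 16, (-5)^2 = 25
|V|^2 = 25 * 16 * 16 * 16 * 25
= 2560000


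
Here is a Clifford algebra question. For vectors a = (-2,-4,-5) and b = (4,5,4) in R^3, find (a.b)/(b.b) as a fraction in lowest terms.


Projection coefficient = (a . b) / (b . b)
a . b = (-2)*4 + (-4)*5 + (-5)*4
= -8 + (-20) + (-20) = -48
b . b = 4^2 + 5^2 + 4^2
= 16 + 25 + 16 = 57
Coefficient = -48/57
In lowest terms: -16/19


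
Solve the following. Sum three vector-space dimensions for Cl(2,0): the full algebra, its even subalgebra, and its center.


n = 2 + 0 = 2
Total dim = 2^2 = 4
Even subalgebra dim = 2^1 = 2
n is even, so center dim = 1
Sum = 4 + 2 + 1 = 7


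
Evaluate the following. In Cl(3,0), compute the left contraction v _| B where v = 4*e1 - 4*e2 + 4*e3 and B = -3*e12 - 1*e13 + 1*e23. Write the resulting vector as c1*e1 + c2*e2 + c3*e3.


Left contraction v _| B = <vB>_1 (grade-1 part of the geometric product vB).
Using e1_|e12 = e2, e2_|e12 = -e1, e1_|e13 = e3, e3_|e13 = -e1, e2_|e23 = e3, e3_|e23 = -e2:
e1 coeff: -v2*b12 - v3*b13 = -(-4)*(-3) - (4)*(-1) = -8
e2 coeff: v1*b12 - v3*b23 = (4)*(-3) - (4)*(1) = -16
e3 coeff: v1*b13 + v2*b23 = (4)*(-1) + (-4)*(1) = -8
v _| B = -8*e1 - 16*e2 - 8*e3


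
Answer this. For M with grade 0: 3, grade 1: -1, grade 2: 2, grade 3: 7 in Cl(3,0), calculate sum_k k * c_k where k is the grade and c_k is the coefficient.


Grade-weighted sum = sum of grade_k * coefficient_k
0*3 = 0
1*(-1) = -1
2*2 = 4
3*7 = 21
Total = 0 + (-1) + 4 + 21 = 24


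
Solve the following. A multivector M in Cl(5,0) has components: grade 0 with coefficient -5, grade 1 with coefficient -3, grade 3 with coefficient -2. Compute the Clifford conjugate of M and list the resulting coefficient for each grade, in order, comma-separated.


Clifford conjugate sign for grade k: (-1)^(k(k+1)/2)
Grade 0: (-1)^(0*1/2) = (-1)^0 = 1, coeff -5 -> -5
Grade 1: (-1)^(1*2/2) = (-1)^1 = -1, coeff -3 -> 3
Grade 3: (-1)^(3*4/2) = (-1)^6 = 1, coeff -2 -> -2
Conjugated coefficients: -5, 3, -2
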